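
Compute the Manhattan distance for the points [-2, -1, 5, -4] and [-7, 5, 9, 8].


d = sum of absolute differences: |-2--7|=5 + |-1-5|=6 + |5-9|=4 + |-4-8|=12 = 27.

27


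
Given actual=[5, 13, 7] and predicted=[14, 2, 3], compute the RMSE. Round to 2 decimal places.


MSE = 72.6667. RMSE = sqrt(72.6667) = 8.52.

8.52


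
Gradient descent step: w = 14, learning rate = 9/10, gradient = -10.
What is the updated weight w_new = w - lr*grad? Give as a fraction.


w_new = 14 - 9/10 * -10 = 14 - -9 = 23.

23


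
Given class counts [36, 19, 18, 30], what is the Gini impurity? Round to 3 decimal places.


Total = 103. Proportions: 36/103, 19/103, 18/103, 30/103. sum(p_i^2) = 0.2716. Gini = 1 - 0.2716 = 0.7284, which rounds to 0.728.

0.728


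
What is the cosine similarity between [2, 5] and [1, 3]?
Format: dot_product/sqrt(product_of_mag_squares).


dot = 17. |a|^2 = 29, |b|^2 = 10. cos = 17/sqrt(290).

17/sqrt(290)


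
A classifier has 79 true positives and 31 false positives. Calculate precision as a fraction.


Precision = TP / (TP + FP) = 79 / 110 = 79/110.

79/110


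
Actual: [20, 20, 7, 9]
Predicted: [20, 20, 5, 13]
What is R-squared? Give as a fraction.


Mean(y) = 14. SS_res = 20. SS_tot = 146. R^2 = 1 - 20/(146) = 63/73.

63/73


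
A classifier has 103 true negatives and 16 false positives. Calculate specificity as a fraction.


Specificity = TN / (TN + FP) = 103 / 119 = 103/119.

103/119


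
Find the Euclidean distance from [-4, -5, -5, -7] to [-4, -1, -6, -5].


d = sqrt(sum of squared differences). (-4--4)^2=0, (-5--1)^2=16, (-5--6)^2=1, (-7--5)^2=4. Sum = 21.

sqrt(21)


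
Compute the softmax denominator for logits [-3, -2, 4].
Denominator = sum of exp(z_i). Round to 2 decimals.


Denom = e^-3=0.0498 + e^-2=0.1353 + e^4=54.5982. Sum = 54.7833, which rounds to 54.78.

54.78


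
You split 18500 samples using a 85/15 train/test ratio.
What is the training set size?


Test set = 18500 * 15% = 2775. Training set = 18500 - 2775 = 15725.

15725


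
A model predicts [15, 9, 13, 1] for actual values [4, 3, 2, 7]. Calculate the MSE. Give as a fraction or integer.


MSE = (1/4) * ((4-15)^2=121 + (3-9)^2=36 + (2-13)^2=121 + (7-1)^2=36). Sum = 314. MSE = 157/2.

157/2


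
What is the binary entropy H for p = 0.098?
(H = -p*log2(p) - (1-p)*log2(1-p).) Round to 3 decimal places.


H = -0.098*log2(0.098) - 0.902*log2(0.902) = 0.463.

0.463


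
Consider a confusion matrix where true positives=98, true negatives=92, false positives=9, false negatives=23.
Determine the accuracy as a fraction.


Accuracy = (TP + TN) / (TP + TN + FP + FN) = (98 + 92) / 222 = 95/111.

95/111


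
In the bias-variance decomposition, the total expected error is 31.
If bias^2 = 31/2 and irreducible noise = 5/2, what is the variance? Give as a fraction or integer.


Total error = bias^2 + variance + irreducible noise. So variance = 31 - 31/2 - 5/2 = 13.

13


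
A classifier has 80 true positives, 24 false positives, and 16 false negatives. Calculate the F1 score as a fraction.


Precision = 80/104 = 10/13. Recall = 80/96 = 5/6. F1 = 2*P*R/(P+R) = 4/5.

4/5


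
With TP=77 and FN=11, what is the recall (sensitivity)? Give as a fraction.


Recall = TP / (TP + FN) = 77 / 88 = 7/8.

7/8


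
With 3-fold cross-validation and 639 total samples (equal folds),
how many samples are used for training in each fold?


Each validation fold has 639/3 = 213 samples. Training set = 639 - 213 = 426.

426


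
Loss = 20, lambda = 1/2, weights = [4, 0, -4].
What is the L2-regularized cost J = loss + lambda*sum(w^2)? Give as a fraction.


L2 sq norm = sum(w^2) = 32. J = 20 + 1/2 * 32 = 36.

36


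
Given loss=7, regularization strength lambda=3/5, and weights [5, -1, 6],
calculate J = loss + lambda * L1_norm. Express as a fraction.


L1 norm = sum(|w|) = 12. J = 7 + 3/5 * 12 = 71/5.

71/5


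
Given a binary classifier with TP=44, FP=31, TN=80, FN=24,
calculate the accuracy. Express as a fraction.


Accuracy = (TP + TN) / (TP + TN + FP + FN) = (44 + 80) / 179 = 124/179.

124/179


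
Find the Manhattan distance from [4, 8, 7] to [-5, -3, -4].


d = sum of absolute differences: |4--5|=9 + |8--3|=11 + |7--4|=11 = 31.

31


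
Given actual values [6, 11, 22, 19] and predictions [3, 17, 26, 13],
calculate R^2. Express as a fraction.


Mean(y) = 29/2. SS_res = 97. SS_tot = 161. R^2 = 1 - 97/(161) = 64/161.

64/161


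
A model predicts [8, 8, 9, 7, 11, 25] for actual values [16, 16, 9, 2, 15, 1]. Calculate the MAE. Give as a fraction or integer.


MAE = (1/6) * (|16-8|=8 + |16-8|=8 + |9-9|=0 + |2-7|=5 + |15-11|=4 + |1-25|=24). Sum = 49. MAE = 49/6.

49/6


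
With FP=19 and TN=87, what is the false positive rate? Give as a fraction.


FPR = FP / (FP + TN) = 19 / 106 = 19/106.

19/106


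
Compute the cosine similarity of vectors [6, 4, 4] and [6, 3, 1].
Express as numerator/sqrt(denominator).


dot = 52. |a|^2 = 68, |b|^2 = 46. cos = 52/sqrt(3128).

52/sqrt(3128)


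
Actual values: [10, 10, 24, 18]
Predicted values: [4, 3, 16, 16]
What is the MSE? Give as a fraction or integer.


MSE = (1/4) * ((10-4)^2=36 + (10-3)^2=49 + (24-16)^2=64 + (18-16)^2=4). Sum = 153. MSE = 153/4.

153/4


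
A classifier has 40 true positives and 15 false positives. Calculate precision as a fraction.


Precision = TP / (TP + FP) = 40 / 55 = 8/11.

8/11


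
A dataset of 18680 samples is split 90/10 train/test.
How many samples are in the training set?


Test set = 18680 * 10% = 1868. Training set = 18680 - 1868 = 16812.

16812


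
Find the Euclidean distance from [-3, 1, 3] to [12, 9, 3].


d = sqrt(sum of squared differences). (-3-12)^2=225, (1-9)^2=64, (3-3)^2=0. Sum = 289.

17


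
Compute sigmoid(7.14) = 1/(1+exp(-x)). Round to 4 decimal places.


sigma(7.14) = 1/(1+e^(-7.14)) = 1/(1+0.000793) = 1/1.000793 = 0.9992.

0.9992


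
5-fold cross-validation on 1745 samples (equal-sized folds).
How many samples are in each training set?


Each validation fold has 1745/5 = 349 samples. Training set = 1745 - 349 = 1396.

1396


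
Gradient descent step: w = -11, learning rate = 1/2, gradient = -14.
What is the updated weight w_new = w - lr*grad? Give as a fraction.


w_new = -11 - 1/2 * -14 = -11 - -7 = -4.

-4


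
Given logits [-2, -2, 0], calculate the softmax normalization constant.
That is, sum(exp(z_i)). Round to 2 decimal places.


Denom = e^-2=0.1353 + e^-2=0.1353 + e^0=1.0000. Sum = 1.2706, which rounds to 1.27.

1.27


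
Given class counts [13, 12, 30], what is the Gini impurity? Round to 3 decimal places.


Total = 55. Proportions: 13/55, 12/55, 30/55. sum(p_i^2) = 0.4010. Gini = 1 - 0.4010 = 0.5990, which rounds to 0.599.

0.599


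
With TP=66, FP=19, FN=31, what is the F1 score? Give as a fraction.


Precision = 66/85 = 66/85. Recall = 66/97 = 66/97. F1 = 2*P*R/(P+R) = 66/91.

66/91


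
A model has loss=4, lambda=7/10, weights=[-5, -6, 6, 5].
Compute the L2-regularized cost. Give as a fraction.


L2 sq norm = sum(w^2) = 122. J = 4 + 7/10 * 122 = 447/5.

447/5


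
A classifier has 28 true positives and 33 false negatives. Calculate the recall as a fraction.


Recall = TP / (TP + FN) = 28 / 61 = 28/61.

28/61


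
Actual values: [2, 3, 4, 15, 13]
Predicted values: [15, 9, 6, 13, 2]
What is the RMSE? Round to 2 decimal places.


MSE = 66.8000. RMSE = sqrt(66.8000) = 8.17.

8.17


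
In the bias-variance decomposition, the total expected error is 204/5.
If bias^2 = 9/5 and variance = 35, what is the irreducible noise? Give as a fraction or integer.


Total error = bias^2 + variance + irreducible noise. So irreducible noise = 204/5 - 9/5 - 35 = 4.

4


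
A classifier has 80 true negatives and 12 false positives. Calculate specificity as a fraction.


Specificity = TN / (TN + FP) = 80 / 92 = 20/23.

20/23


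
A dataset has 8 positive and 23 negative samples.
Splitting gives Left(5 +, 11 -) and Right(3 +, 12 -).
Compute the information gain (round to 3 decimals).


H(parent) = 0.8238. H(left) = 0.8960, H(right) = 0.7219. Weighted = (16/31)*0.8960 + (15/31)*0.7219 = 0.8118. IG = 0.8238 - 0.8118 = 0.0120, which rounds to 0.012.

0.012


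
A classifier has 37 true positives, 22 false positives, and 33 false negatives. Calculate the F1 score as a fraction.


Precision = 37/59 = 37/59. Recall = 37/70 = 37/70. F1 = 2*P*R/(P+R) = 74/129.

74/129


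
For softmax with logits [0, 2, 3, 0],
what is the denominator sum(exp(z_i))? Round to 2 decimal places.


Denom = e^0=1.0000 + e^2=7.3891 + e^3=20.0855 + e^0=1.0000. Sum = 29.4746, which rounds to 29.47.

29.47


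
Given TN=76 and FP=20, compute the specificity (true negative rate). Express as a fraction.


Specificity = TN / (TN + FP) = 76 / 96 = 19/24.

19/24


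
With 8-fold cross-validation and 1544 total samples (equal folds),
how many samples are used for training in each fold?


Each validation fold has 1544/8 = 193 samples. Training set = 1544 - 193 = 1351.

1351


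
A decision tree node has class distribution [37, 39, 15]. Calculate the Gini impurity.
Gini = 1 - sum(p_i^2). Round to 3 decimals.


Total = 91. Proportions: 37/91, 39/91, 15/91. sum(p_i^2) = 0.3762. Gini = 1 - 0.3762 = 0.6238, which rounds to 0.624.

0.624


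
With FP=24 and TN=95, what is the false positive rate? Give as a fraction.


FPR = FP / (FP + TN) = 24 / 119 = 24/119.

24/119


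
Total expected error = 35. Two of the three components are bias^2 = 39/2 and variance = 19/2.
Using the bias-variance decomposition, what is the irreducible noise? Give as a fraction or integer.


Total error = bias^2 + variance + irreducible noise. So irreducible noise = 35 - 39/2 - 19/2 = 6.

6


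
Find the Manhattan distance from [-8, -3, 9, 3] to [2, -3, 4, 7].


d = sum of absolute differences: |-8-2|=10 + |-3--3|=0 + |9-4|=5 + |3-7|=4 = 19.

19


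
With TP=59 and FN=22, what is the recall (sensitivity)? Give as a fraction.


Recall = TP / (TP + FN) = 59 / 81 = 59/81.

59/81


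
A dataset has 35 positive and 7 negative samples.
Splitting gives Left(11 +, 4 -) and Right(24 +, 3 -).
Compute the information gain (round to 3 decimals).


H(parent) = 0.6500. H(left) = 0.8366, H(right) = 0.5033. Weighted = (15/42)*0.8366 + (27/42)*0.5033 = 0.6223. IG = 0.6500 - 0.6223 = 0.0277, which rounds to 0.028.

0.028


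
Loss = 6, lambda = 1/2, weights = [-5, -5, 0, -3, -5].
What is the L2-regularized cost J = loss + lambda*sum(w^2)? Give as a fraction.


L2 sq norm = sum(w^2) = 84. J = 6 + 1/2 * 84 = 48.

48


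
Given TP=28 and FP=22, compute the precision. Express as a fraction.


Precision = TP / (TP + FP) = 28 / 50 = 14/25.

14/25


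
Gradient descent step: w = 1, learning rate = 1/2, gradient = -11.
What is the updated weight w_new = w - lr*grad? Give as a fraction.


w_new = 1 - 1/2 * -11 = 1 - -11/2 = 13/2.

13/2


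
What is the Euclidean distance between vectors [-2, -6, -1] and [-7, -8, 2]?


d = sqrt(sum of squared differences). (-2--7)^2=25, (-6--8)^2=4, (-1-2)^2=9. Sum = 38.

sqrt(38)


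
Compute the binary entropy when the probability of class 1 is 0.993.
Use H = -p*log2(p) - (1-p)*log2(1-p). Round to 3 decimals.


H = -0.993*log2(0.993) - 0.007*log2(0.007) = 0.060.

0.060


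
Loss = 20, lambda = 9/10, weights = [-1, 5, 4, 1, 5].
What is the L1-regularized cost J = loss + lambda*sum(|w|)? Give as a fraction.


L1 norm = sum(|w|) = 16. J = 20 + 9/10 * 16 = 172/5.

172/5


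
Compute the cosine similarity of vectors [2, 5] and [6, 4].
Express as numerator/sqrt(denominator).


dot = 32. |a|^2 = 29, |b|^2 = 52. cos = 32/sqrt(1508).

32/sqrt(1508)


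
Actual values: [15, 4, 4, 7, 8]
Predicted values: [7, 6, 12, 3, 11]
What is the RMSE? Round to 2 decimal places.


MSE = 31.4000. RMSE = sqrt(31.4000) = 5.60.

5.60


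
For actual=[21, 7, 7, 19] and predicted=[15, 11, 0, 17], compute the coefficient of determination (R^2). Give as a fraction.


Mean(y) = 27/2. SS_res = 105. SS_tot = 171. R^2 = 1 - 105/(171) = 22/57.

22/57


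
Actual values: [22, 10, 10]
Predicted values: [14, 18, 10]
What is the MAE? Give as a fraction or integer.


MAE = (1/3) * (|22-14|=8 + |10-18|=8 + |10-10|=0). Sum = 16. MAE = 16/3.

16/3


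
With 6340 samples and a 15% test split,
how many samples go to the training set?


Test set = 6340 * 15% = 951. Training set = 6340 - 951 = 5389.

5389


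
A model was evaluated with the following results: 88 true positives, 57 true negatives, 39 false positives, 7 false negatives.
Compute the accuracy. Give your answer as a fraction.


Accuracy = (TP + TN) / (TP + TN + FP + FN) = (88 + 57) / 191 = 145/191.

145/191


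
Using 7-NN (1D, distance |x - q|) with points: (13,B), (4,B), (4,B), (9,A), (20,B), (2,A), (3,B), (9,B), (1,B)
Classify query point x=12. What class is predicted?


Distances: |13-12|=1, |4-12|=8, |4-12|=8, |9-12|=3, |20-12|=8, |2-12|=10, |3-12|=9, |9-12|=3, |1-12|=11. 7 nearest: (13,B), (9,A), (9,B), (4,B), (4,B), (20,B), (3,B). Counts: {'B': 6, 'A': 1}. Majority class: B.

B


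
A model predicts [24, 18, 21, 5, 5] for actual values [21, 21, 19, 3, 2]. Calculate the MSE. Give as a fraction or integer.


MSE = (1/5) * ((21-24)^2=9 + (21-18)^2=9 + (19-21)^2=4 + (3-5)^2=4 + (2-5)^2=9). Sum = 35. MSE = 7.

7


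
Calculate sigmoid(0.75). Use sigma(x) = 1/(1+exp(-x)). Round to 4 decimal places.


sigma(0.75) = 1/(1+e^(-0.75)) = 1/(1+0.472367) = 1/1.472367 = 0.6792.

0.6792


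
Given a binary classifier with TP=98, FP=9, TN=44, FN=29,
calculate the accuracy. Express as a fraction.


Accuracy = (TP + TN) / (TP + TN + FP + FN) = (98 + 44) / 180 = 71/90.

71/90


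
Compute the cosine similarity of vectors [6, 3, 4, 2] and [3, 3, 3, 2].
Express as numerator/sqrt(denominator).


dot = 43. |a|^2 = 65, |b|^2 = 31. cos = 43/sqrt(2015).

43/sqrt(2015)


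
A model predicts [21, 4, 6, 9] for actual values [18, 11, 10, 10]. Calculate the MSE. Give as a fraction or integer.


MSE = (1/4) * ((18-21)^2=9 + (11-4)^2=49 + (10-6)^2=16 + (10-9)^2=1). Sum = 75. MSE = 75/4.

75/4


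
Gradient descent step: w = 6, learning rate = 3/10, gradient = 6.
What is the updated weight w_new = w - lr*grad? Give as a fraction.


w_new = 6 - 3/10 * 6 = 6 - 9/5 = 21/5.

21/5


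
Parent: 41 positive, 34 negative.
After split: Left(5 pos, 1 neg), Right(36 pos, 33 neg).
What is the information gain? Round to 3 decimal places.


H(parent) = 0.9937. H(left) = 0.6500, H(right) = 0.9986. Weighted = (6/75)*0.6500 + (69/75)*0.9986 = 0.9707. IG = 0.9937 - 0.9707 = 0.0230, which rounds to 0.023.

0.023


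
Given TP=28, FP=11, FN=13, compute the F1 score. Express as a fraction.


Precision = 28/39 = 28/39. Recall = 28/41 = 28/41. F1 = 2*P*R/(P+R) = 7/10.

7/10


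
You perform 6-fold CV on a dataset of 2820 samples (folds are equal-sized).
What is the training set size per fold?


Each validation fold has 2820/6 = 470 samples. Training set = 2820 - 470 = 2350.

2350


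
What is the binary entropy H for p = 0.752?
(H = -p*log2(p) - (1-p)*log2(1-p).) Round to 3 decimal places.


H = -0.752*log2(0.752) - 0.248*log2(0.248) = 0.808.

0.808


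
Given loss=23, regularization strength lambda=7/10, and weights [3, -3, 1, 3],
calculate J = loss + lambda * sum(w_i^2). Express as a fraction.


L2 sq norm = sum(w^2) = 28. J = 23 + 7/10 * 28 = 213/5.

213/5


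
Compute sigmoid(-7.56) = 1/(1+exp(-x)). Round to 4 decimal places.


sigma(-7.56) = 1/(1+e^(7.56)) = 1/(1+1919.845513) = 1/1920.845513 = 0.0005.

0.0005


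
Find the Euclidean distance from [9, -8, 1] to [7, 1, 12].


d = sqrt(sum of squared differences). (9-7)^2=4, (-8-1)^2=81, (1-12)^2=121. Sum = 206.

sqrt(206)


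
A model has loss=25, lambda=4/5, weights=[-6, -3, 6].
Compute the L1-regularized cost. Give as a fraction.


L1 norm = sum(|w|) = 15. J = 25 + 4/5 * 15 = 37.

37


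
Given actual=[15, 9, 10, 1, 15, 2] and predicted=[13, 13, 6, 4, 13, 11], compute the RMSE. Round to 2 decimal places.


MSE = 21.6667. RMSE = sqrt(21.6667) = 4.65.

4.65


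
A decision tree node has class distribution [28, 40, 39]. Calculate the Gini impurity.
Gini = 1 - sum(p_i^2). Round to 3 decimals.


Total = 107. Proportions: 28/107, 40/107, 39/107. sum(p_i^2) = 0.3411. Gini = 1 - 0.3411 = 0.6589, which rounds to 0.659.

0.659


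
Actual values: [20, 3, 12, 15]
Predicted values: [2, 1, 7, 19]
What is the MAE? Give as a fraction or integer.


MAE = (1/4) * (|20-2|=18 + |3-1|=2 + |12-7|=5 + |15-19|=4). Sum = 29. MAE = 29/4.

29/4


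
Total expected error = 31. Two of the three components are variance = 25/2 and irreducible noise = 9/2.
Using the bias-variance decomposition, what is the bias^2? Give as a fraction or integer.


Total error = bias^2 + variance + irreducible noise. So bias^2 = 31 - 25/2 - 9/2 = 14.

14


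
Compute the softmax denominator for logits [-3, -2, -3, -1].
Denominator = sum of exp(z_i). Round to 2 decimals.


Denom = e^-3=0.0498 + e^-2=0.1353 + e^-3=0.0498 + e^-1=0.3679. Sum = 0.6028, which rounds to 0.60.

0.60


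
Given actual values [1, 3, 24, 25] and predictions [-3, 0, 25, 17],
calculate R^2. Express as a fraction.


Mean(y) = 53/4. SS_res = 90. SS_tot = 2035/4. R^2 = 1 - 90/(2035/4) = 335/407.

335/407


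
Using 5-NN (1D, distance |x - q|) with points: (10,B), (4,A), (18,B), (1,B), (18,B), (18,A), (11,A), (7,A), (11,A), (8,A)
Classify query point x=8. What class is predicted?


Distances: |10-8|=2, |4-8|=4, |18-8|=10, |1-8|=7, |18-8|=10, |18-8|=10, |11-8|=3, |7-8|=1, |11-8|=3, |8-8|=0. 5 nearest: (8,A), (7,A), (10,B), (11,A), (11,A). Counts: {'A': 4, 'B': 1}. Majority class: A.

A


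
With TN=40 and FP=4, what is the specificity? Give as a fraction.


Specificity = TN / (TN + FP) = 40 / 44 = 10/11.

10/11


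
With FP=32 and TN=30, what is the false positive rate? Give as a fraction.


FPR = FP / (FP + TN) = 32 / 62 = 16/31.

16/31


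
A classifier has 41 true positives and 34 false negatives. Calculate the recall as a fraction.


Recall = TP / (TP + FN) = 41 / 75 = 41/75.

41/75


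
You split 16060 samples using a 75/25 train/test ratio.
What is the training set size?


Test set = 16060 * 25% = 4015. Training set = 16060 - 4015 = 12045.

12045


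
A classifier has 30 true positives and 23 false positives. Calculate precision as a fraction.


Precision = TP / (TP + FP) = 30 / 53 = 30/53.

30/53


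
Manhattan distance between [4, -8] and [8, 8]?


d = sum of absolute differences: |4-8|=4 + |-8-8|=16 = 20.

20


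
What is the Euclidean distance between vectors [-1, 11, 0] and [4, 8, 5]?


d = sqrt(sum of squared differences). (-1-4)^2=25, (11-8)^2=9, (0-5)^2=25. Sum = 59.

sqrt(59)


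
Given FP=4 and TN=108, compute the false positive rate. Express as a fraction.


FPR = FP / (FP + TN) = 4 / 112 = 1/28.

1/28


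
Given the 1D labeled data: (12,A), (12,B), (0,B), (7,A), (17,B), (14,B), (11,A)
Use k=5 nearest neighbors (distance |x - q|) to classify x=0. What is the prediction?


Distances: |12-0|=12, |12-0|=12, |0-0|=0, |7-0|=7, |17-0|=17, |14-0|=14, |11-0|=11. 5 nearest: (0,B), (7,A), (11,A), (12,A), (12,B). Counts: {'B': 2, 'A': 3}. Majority class: A.

A


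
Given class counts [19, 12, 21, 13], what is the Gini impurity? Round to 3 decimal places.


Total = 65. Proportions: 19/65, 12/65, 21/65, 13/65. sum(p_i^2) = 0.2639. Gini = 1 - 0.2639 = 0.7361, which rounds to 0.736.

0.736


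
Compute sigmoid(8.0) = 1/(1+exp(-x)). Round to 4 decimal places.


sigma(8.0) = 1/(1+e^(-8.0)) = 1/(1+0.000335) = 1/1.000335 = 0.9997.

0.9997


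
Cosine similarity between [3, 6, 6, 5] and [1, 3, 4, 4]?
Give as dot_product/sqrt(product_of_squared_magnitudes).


dot = 65. |a|^2 = 106, |b|^2 = 42. cos = 65/sqrt(4452).

65/sqrt(4452)


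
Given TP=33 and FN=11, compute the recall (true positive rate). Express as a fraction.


Recall = TP / (TP + FN) = 33 / 44 = 3/4.

3/4


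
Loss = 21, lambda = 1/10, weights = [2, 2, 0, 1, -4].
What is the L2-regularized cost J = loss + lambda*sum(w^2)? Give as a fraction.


L2 sq norm = sum(w^2) = 25. J = 21 + 1/10 * 25 = 47/2.

47/2


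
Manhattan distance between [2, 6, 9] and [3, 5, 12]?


d = sum of absolute differences: |2-3|=1 + |6-5|=1 + |9-12|=3 = 5.

5


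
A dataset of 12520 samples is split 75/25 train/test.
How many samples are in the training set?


Test set = 12520 * 25% = 3130. Training set = 12520 - 3130 = 9390.

9390


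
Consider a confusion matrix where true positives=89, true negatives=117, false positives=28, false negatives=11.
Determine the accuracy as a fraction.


Accuracy = (TP + TN) / (TP + TN + FP + FN) = (89 + 117) / 245 = 206/245.

206/245


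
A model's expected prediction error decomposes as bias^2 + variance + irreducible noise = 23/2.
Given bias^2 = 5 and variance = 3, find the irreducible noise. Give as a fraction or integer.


Total error = bias^2 + variance + irreducible noise. So irreducible noise = 23/2 - 5 - 3 = 7/2.

7/2


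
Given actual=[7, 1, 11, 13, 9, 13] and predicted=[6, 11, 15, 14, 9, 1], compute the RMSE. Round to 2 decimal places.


MSE = 43.6667. RMSE = sqrt(43.6667) = 6.61.

6.61


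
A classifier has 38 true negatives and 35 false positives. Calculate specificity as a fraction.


Specificity = TN / (TN + FP) = 38 / 73 = 38/73.

38/73


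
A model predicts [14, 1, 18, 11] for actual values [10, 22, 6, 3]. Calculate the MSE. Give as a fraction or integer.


MSE = (1/4) * ((10-14)^2=16 + (22-1)^2=441 + (6-18)^2=144 + (3-11)^2=64). Sum = 665. MSE = 665/4.

665/4


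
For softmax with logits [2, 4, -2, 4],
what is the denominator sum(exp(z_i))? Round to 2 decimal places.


Denom = e^2=7.3891 + e^4=54.5982 + e^-2=0.1353 + e^4=54.5982. Sum = 116.7208, which rounds to 116.72.

116.72


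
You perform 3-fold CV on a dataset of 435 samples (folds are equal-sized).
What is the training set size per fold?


Each validation fold has 435/3 = 145 samples. Training set = 435 - 145 = 290.

290


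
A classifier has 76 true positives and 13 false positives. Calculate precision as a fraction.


Precision = TP / (TP + FP) = 76 / 89 = 76/89.

76/89


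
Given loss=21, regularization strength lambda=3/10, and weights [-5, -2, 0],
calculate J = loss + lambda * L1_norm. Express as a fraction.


L1 norm = sum(|w|) = 7. J = 21 + 3/10 * 7 = 231/10.

231/10


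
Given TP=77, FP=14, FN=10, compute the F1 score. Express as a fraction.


Precision = 77/91 = 11/13. Recall = 77/87 = 77/87. F1 = 2*P*R/(P+R) = 77/89.

77/89


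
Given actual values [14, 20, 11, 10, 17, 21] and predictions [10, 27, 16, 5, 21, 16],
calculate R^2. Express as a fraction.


Mean(y) = 31/2. SS_res = 156. SS_tot = 211/2. R^2 = 1 - 156/(211/2) = -101/211.

-101/211


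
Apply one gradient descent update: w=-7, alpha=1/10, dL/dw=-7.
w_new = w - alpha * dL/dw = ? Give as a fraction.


w_new = -7 - 1/10 * -7 = -7 - -7/10 = -63/10.

-63/10


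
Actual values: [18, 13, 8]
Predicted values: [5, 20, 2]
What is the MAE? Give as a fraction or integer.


MAE = (1/3) * (|18-5|=13 + |13-20|=7 + |8-2|=6). Sum = 26. MAE = 26/3.

26/3


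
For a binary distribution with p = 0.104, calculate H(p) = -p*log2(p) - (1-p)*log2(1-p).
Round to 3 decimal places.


H = -0.104*log2(0.104) - 0.896*log2(0.896) = 0.482.

0.482


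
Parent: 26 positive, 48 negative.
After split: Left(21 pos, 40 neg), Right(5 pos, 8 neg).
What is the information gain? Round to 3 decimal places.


H(parent) = 0.9353. H(left) = 0.9288, H(right) = 0.9612. Weighted = (61/74)*0.9288 + (13/74)*0.9612 = 0.9345. IG = 0.9353 - 0.9345 = 0.0008, which rounds to 0.001.

0.001


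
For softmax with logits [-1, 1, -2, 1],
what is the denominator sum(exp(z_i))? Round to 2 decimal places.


Denom = e^-1=0.3679 + e^1=2.7183 + e^-2=0.1353 + e^1=2.7183. Sum = 5.9398, which rounds to 5.94.

5.94


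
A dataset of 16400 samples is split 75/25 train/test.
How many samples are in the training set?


Test set = 16400 * 25% = 4100. Training set = 16400 - 4100 = 12300.

12300


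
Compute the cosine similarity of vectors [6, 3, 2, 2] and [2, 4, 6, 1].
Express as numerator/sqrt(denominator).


dot = 38. |a|^2 = 53, |b|^2 = 57. cos = 38/sqrt(3021).

38/sqrt(3021)


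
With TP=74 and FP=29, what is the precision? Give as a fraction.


Precision = TP / (TP + FP) = 74 / 103 = 74/103.

74/103


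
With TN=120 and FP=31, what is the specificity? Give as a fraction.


Specificity = TN / (TN + FP) = 120 / 151 = 120/151.

120/151


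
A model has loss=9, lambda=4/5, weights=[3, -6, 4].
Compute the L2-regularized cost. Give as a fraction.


L2 sq norm = sum(w^2) = 61. J = 9 + 4/5 * 61 = 289/5.

289/5


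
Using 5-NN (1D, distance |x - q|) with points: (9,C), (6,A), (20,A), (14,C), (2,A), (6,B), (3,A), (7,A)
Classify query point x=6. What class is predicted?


Distances: |9-6|=3, |6-6|=0, |20-6|=14, |14-6|=8, |2-6|=4, |6-6|=0, |3-6|=3, |7-6|=1. 5 nearest: (6,A), (6,B), (7,A), (3,A), (9,C). Counts: {'A': 3, 'B': 1, 'C': 1}. Majority class: A.

A


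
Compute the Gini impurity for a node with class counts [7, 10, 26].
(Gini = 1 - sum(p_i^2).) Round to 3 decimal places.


Total = 43. Proportions: 7/43, 10/43, 26/43. sum(p_i^2) = 0.4462. Gini = 1 - 0.4462 = 0.5538, which rounds to 0.554.

0.554


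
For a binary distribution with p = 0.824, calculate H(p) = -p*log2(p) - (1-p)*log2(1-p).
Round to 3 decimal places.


H = -0.824*log2(0.824) - 0.176*log2(0.176) = 0.671.

0.671


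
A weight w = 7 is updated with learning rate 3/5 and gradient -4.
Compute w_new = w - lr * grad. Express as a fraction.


w_new = 7 - 3/5 * -4 = 7 - -12/5 = 47/5.

47/5


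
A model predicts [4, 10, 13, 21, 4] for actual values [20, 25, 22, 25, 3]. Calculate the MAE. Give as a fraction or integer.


MAE = (1/5) * (|20-4|=16 + |25-10|=15 + |22-13|=9 + |25-21|=4 + |3-4|=1). Sum = 45. MAE = 9.

9


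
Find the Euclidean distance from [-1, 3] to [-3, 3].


d = sqrt(sum of squared differences). (-1--3)^2=4, (3-3)^2=0. Sum = 4.

2


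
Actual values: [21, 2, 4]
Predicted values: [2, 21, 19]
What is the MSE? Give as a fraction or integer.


MSE = (1/3) * ((21-2)^2=361 + (2-21)^2=361 + (4-19)^2=225). Sum = 947. MSE = 947/3.

947/3


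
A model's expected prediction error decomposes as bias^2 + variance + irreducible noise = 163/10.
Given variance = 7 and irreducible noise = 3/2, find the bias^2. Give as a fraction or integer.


Total error = bias^2 + variance + irreducible noise. So bias^2 = 163/10 - 7 - 3/2 = 39/5.

39/5


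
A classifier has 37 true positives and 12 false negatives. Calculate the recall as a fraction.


Recall = TP / (TP + FN) = 37 / 49 = 37/49.

37/49


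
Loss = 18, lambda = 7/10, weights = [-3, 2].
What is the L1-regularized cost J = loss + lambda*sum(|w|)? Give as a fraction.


L1 norm = sum(|w|) = 5. J = 18 + 7/10 * 5 = 43/2.

43/2


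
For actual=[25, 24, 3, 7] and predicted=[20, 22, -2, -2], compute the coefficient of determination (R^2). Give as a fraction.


Mean(y) = 59/4. SS_res = 135. SS_tot = 1555/4. R^2 = 1 - 135/(1555/4) = 203/311.

203/311


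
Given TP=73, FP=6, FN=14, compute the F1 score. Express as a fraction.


Precision = 73/79 = 73/79. Recall = 73/87 = 73/87. F1 = 2*P*R/(P+R) = 73/83.

73/83


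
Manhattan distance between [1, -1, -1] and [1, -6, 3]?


d = sum of absolute differences: |1-1|=0 + |-1--6|=5 + |-1-3|=4 = 9.

9


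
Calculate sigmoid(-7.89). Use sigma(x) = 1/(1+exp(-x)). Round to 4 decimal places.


sigma(-7.89) = 1/(1+e^(7.89)) = 1/(1+2670.443921) = 1/2671.443921 = 0.0004.

0.0004


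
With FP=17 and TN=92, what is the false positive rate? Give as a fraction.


FPR = FP / (FP + TN) = 17 / 109 = 17/109.

17/109


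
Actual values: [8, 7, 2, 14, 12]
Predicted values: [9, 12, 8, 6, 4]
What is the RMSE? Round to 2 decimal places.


MSE = 38.0000. RMSE = sqrt(38.0000) = 6.16.

6.16


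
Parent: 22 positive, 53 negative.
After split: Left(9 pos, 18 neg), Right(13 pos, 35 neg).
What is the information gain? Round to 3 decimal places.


H(parent) = 0.8730. H(left) = 0.9183, H(right) = 0.8427. Weighted = (27/75)*0.9183 + (48/75)*0.8427 = 0.8699. IG = 0.8730 - 0.8699 = 0.0031, which rounds to 0.003.

0.003


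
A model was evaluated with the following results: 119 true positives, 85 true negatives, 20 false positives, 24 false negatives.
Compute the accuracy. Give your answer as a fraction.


Accuracy = (TP + TN) / (TP + TN + FP + FN) = (119 + 85) / 248 = 51/62.

51/62


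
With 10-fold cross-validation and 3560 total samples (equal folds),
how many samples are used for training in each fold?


Each validation fold has 3560/10 = 356 samples. Training set = 3560 - 356 = 3204.

3204


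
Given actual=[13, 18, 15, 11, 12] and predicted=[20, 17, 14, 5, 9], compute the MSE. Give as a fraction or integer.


MSE = (1/5) * ((13-20)^2=49 + (18-17)^2=1 + (15-14)^2=1 + (11-5)^2=36 + (12-9)^2=9). Sum = 96. MSE = 96/5.

96/5


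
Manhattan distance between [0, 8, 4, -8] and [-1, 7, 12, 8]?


d = sum of absolute differences: |0--1|=1 + |8-7|=1 + |4-12|=8 + |-8-8|=16 = 26.

26


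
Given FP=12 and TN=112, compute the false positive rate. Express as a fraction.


FPR = FP / (FP + TN) = 12 / 124 = 3/31.

3/31


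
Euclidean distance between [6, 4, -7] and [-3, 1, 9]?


d = sqrt(sum of squared differences). (6--3)^2=81, (4-1)^2=9, (-7-9)^2=256. Sum = 346.

sqrt(346)


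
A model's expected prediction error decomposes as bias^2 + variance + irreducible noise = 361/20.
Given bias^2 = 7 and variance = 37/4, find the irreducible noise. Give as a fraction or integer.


Total error = bias^2 + variance + irreducible noise. So irreducible noise = 361/20 - 7 - 37/4 = 9/5.

9/5


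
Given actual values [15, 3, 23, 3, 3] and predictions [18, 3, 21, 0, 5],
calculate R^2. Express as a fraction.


Mean(y) = 47/5. SS_res = 26. SS_tot = 1696/5. R^2 = 1 - 26/(1696/5) = 783/848.

783/848


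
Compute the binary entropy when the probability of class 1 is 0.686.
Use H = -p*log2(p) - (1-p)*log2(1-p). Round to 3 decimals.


H = -0.686*log2(0.686) - 0.314*log2(0.314) = 0.898.

0.898


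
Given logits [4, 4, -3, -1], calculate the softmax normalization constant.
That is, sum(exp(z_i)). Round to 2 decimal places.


Denom = e^4=54.5982 + e^4=54.5982 + e^-3=0.0498 + e^-1=0.3679. Sum = 109.6141, which rounds to 109.61.

109.61


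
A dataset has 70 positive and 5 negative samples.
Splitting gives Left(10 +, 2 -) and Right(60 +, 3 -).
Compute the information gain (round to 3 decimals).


H(parent) = 0.3534. H(left) = 0.6500, H(right) = 0.2762. Weighted = (12/75)*0.6500 + (63/75)*0.2762 = 0.3360. IG = 0.3534 - 0.3360 = 0.0174, which rounds to 0.017.

0.017


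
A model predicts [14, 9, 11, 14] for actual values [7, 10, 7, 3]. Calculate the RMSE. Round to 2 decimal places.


MSE = 46.7500. RMSE = sqrt(46.7500) = 6.84.

6.84


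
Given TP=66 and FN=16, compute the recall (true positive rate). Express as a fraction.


Recall = TP / (TP + FN) = 66 / 82 = 33/41.

33/41


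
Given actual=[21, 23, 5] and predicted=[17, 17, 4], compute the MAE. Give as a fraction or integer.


MAE = (1/3) * (|21-17|=4 + |23-17|=6 + |5-4|=1). Sum = 11. MAE = 11/3.

11/3


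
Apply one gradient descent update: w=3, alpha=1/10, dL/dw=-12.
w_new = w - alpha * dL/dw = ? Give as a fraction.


w_new = 3 - 1/10 * -12 = 3 - -6/5 = 21/5.

21/5


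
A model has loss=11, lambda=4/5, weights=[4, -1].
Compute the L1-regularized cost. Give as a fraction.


L1 norm = sum(|w|) = 5. J = 11 + 4/5 * 5 = 15.

15


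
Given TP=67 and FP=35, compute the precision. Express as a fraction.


Precision = TP / (TP + FP) = 67 / 102 = 67/102.

67/102


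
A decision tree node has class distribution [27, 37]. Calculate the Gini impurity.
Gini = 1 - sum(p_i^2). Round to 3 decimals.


Total = 64. Proportions: 27/64, 37/64. sum(p_i^2) = 0.5122. Gini = 1 - 0.5122 = 0.4878, which rounds to 0.488.

0.488


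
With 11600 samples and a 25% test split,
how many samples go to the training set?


Test set = 11600 * 25% = 2900. Training set = 11600 - 2900 = 8700.

8700


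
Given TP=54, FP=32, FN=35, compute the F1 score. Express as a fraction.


Precision = 54/86 = 27/43. Recall = 54/89 = 54/89. F1 = 2*P*R/(P+R) = 108/175.

108/175


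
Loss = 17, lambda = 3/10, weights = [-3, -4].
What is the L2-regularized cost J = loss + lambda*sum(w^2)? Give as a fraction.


L2 sq norm = sum(w^2) = 25. J = 17 + 3/10 * 25 = 49/2.

49/2


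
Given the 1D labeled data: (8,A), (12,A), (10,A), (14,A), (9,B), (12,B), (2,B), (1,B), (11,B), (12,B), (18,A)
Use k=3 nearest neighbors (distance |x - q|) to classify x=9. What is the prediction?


Distances: |8-9|=1, |12-9|=3, |10-9|=1, |14-9|=5, |9-9|=0, |12-9|=3, |2-9|=7, |1-9|=8, |11-9|=2, |12-9|=3, |18-9|=9. 3 nearest: (9,B), (8,A), (10,A). Counts: {'B': 1, 'A': 2}. Majority class: A.

A


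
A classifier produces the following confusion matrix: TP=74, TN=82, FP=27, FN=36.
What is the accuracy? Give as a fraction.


Accuracy = (TP + TN) / (TP + TN + FP + FN) = (74 + 82) / 219 = 52/73.

52/73


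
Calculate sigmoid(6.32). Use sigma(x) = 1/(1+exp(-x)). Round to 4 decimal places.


sigma(6.32) = 1/(1+e^(-6.32)) = 1/(1+0.001800) = 1/1.001800 = 0.9982.

0.9982


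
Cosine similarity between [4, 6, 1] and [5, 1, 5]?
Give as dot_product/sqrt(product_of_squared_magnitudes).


dot = 31. |a|^2 = 53, |b|^2 = 51. cos = 31/sqrt(2703).

31/sqrt(2703)


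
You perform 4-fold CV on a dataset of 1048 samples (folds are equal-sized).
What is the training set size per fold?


Each validation fold has 1048/4 = 262 samples. Training set = 1048 - 262 = 786.

786


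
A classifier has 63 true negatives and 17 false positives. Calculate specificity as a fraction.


Specificity = TN / (TN + FP) = 63 / 80 = 63/80.

63/80


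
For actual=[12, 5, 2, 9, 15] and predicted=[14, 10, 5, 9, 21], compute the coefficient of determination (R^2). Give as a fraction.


Mean(y) = 43/5. SS_res = 74. SS_tot = 546/5. R^2 = 1 - 74/(546/5) = 88/273.

88/273


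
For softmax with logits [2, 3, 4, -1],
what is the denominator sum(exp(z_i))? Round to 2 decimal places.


Denom = e^2=7.3891 + e^3=20.0855 + e^4=54.5982 + e^-1=0.3679. Sum = 82.4407, which rounds to 82.44.

82.44


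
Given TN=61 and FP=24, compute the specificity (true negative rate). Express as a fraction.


Specificity = TN / (TN + FP) = 61 / 85 = 61/85.

61/85


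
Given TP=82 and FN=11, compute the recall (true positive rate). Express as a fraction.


Recall = TP / (TP + FN) = 82 / 93 = 82/93.

82/93


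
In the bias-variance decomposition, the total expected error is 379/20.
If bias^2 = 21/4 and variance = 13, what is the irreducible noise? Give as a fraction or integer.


Total error = bias^2 + variance + irreducible noise. So irreducible noise = 379/20 - 21/4 - 13 = 7/10.

7/10


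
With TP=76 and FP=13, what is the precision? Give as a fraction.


Precision = TP / (TP + FP) = 76 / 89 = 76/89.

76/89


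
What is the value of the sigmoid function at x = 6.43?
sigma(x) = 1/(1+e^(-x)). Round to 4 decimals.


sigma(6.43) = 1/(1+e^(-6.43)) = 1/(1+0.001612) = 1/1.001612 = 0.9984.

0.9984


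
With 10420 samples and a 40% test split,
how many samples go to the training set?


Test set = 10420 * 40% = 4168. Training set = 10420 - 4168 = 6252.

6252


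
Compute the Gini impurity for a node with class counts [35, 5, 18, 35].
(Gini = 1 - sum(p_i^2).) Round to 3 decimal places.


Total = 93. Proportions: 35/93, 5/93, 18/93, 35/93. sum(p_i^2) = 0.3236. Gini = 1 - 0.3236 = 0.6764, which rounds to 0.676.

0.676


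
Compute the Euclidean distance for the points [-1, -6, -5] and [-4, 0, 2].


d = sqrt(sum of squared differences). (-1--4)^2=9, (-6-0)^2=36, (-5-2)^2=49. Sum = 94.

sqrt(94)


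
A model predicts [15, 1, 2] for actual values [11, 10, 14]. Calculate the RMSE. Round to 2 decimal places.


MSE = 80.3333. RMSE = sqrt(80.3333) = 8.96.

8.96


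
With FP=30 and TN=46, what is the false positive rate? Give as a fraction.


FPR = FP / (FP + TN) = 30 / 76 = 15/38.

15/38


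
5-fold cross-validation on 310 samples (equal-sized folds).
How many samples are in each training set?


Each validation fold has 310/5 = 62 samples. Training set = 310 - 62 = 248.

248


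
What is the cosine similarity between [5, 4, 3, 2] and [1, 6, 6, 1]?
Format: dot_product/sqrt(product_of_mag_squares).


dot = 49. |a|^2 = 54, |b|^2 = 74. cos = 49/sqrt(3996).

49/sqrt(3996)


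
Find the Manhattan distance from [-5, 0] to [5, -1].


d = sum of absolute differences: |-5-5|=10 + |0--1|=1 = 11.

11


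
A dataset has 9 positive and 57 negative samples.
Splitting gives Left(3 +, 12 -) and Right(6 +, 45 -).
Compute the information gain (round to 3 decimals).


H(parent) = 0.5746. H(left) = 0.7219, H(right) = 0.5226. Weighted = (15/66)*0.7219 + (51/66)*0.5226 = 0.5679. IG = 0.5746 - 0.5679 = 0.0067, which rounds to 0.007.

0.007


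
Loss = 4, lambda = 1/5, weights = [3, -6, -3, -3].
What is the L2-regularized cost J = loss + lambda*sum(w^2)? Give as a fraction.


L2 sq norm = sum(w^2) = 63. J = 4 + 1/5 * 63 = 83/5.

83/5


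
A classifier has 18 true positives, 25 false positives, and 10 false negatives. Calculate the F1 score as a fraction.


Precision = 18/43 = 18/43. Recall = 18/28 = 9/14. F1 = 2*P*R/(P+R) = 36/71.

36/71


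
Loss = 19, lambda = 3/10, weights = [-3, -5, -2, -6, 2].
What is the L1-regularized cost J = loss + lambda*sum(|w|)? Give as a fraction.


L1 norm = sum(|w|) = 18. J = 19 + 3/10 * 18 = 122/5.

122/5


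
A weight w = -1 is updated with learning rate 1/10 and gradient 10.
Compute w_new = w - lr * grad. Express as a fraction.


w_new = -1 - 1/10 * 10 = -1 - 1 = -2.

-2


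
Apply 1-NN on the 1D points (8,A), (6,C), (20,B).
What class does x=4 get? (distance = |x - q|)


Distances: |8-4|=4, |6-4|=2, |20-4|=16. 1 nearest: (6,C). Counts: {'C': 1}. Majority class: C.

C


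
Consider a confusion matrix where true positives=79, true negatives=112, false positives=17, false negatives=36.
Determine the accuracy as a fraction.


Accuracy = (TP + TN) / (TP + TN + FP + FN) = (79 + 112) / 244 = 191/244.

191/244


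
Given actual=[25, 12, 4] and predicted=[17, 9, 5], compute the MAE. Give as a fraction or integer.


MAE = (1/3) * (|25-17|=8 + |12-9|=3 + |4-5|=1). Sum = 12. MAE = 4.

4


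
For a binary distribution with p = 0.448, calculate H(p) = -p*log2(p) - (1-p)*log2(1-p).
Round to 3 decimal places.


H = -0.448*log2(0.448) - 0.552*log2(0.552) = 0.992.

0.992


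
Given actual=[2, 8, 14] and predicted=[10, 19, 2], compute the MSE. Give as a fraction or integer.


MSE = (1/3) * ((2-10)^2=64 + (8-19)^2=121 + (14-2)^2=144). Sum = 329. MSE = 329/3.

329/3


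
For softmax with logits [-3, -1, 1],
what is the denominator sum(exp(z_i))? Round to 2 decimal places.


Denom = e^-3=0.0498 + e^-1=0.3679 + e^1=2.7183. Sum = 3.1360, which rounds to 3.14.

3.14


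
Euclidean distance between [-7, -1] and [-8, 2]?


d = sqrt(sum of squared differences). (-7--8)^2=1, (-1-2)^2=9. Sum = 10.

sqrt(10)


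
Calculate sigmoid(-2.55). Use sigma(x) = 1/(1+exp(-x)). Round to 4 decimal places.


sigma(-2.55) = 1/(1+e^(2.55)) = 1/(1+12.807104) = 1/13.807104 = 0.0724.

0.0724
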